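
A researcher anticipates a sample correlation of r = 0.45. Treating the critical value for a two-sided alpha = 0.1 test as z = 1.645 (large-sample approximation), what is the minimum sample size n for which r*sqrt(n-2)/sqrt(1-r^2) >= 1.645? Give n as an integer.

13

Need r·√(n−2)/√(1−r²) ≥ 1.645
√(n−2) ≥ 1.645·√(1−0.2025) / 0.45 = 1.645·0.893029 / 0.45 = 3.2645
n−2 ≥ 10.6570  ⇒  n ≥ 12.6570
Smallest integer n = 13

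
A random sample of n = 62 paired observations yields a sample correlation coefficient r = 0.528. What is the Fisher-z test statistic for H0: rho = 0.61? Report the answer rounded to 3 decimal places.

-0.934

z_r = atanh(0.528) = 0.587368,  z_0 = atanh(0.61) = 0.708921
SE = 1/√(n−3) = 1/√59 = 0.130189
z = (z_r − z_0)/SE = (0.587368 − 0.708921) / 0.130189 = -0.121553 / 0.130189 = -0.934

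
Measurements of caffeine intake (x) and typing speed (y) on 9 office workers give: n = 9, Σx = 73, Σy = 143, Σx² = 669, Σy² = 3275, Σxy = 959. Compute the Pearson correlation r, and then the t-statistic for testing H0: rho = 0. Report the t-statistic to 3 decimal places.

S_xy = nΣxy − ΣxΣy = 9·959 − 73·143 = 8631 − 10439 = -1808
S_xx = nΣx² − (Σx)² = 9·669 − 73² = 6021 − 5329 = 692
S_yy = nΣy² − (Σy)² = 9·3275 − 143² = 29475 − 20449 = 9026
r = S_xy / √(S_xx·S_yy) = -1808 / √(692·9026) = -1808 / √6245992 = -1808 / 2499.1983 = -0.7234
t = r·√(n−2)/√(1−r²) = -0.7234·√7 / √(1−0.523308) = -1.913936 / 0.690429 = -2.772

-2.772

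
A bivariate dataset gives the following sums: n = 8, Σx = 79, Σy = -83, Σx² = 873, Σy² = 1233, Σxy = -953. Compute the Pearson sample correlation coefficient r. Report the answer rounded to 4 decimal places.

-0.7177

S_xy = nΣxy − ΣxΣy = 8·(-953) − 79·(-83) = -7624 − (-6557) = -1067
S_xx = nΣx² − (Σx)² = 8·873 − 79² = 6984 − 6241 = 743
S_yy = nΣy² − (Σy)² = 8·1233 − (-83)² = 9864 − 6889 = 2975
r = S_xy / √(S_xx·S_yy) = -1067 / √(743·2975) = -1067 / √2210425 = -1067 / 1486.7498 = -0.7177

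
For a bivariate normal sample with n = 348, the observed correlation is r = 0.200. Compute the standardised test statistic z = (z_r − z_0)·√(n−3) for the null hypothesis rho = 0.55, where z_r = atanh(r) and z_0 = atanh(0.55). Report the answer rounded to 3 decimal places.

z_r = atanh(0.200) = 0.202733,  z_0 = atanh(0.55) = 0.618381
SE = 1/√(n−3) = 1/√345 = 0.053838
z = (z_r − z_0)/SE = (0.202733 − 0.618381) / 0.053838 = -0.415648 / 0.053838 = -7.720

-7.720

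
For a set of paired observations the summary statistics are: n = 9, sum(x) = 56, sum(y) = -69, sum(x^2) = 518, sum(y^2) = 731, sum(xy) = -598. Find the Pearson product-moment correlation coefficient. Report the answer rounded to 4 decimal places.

-0.9114

S_xy = nΣxy − ΣxΣy = 9·(-598) − 56·(-69) = -5382 − (-3864) = -1518
S_xx = nΣx² − (Σx)² = 9·518 − 56² = 4662 − 3136 = 1526
S_yy = nΣy² − (Σy)² = 9·731 − (-69)² = 6579 − 4761 = 1818
r = S_xy / √(S_xx·S_yy) = -1518 / √(1526·1818) = -1518 / √2774268 = -1518 / 1665.6134 = -0.9114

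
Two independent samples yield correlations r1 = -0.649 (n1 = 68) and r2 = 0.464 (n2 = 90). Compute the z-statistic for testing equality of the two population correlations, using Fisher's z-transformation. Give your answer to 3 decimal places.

-7.783

Fisher z-transforms: z1 = atanh(-0.649) = -0.773569, z2 = atanh(0.464) = 0.502397; difference d = -1.275966
Var(d) = 1/65 + 1/87 = 0.0153846 + 0.0114943 = 0.0268789
z = d/√Var(d) = -1.275966 / √0.0268789 = -1.275966 / 0.163948 = -7.783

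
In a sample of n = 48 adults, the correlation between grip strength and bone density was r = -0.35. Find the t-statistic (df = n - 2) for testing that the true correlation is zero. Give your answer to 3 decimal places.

t = r·√(n−2) / √(1−r²) with r = -0.35, n = 48
  = -0.35·√46 / √(1 − 0.1225)
  = -0.35·6.782330 / 0.936750
  = -2.373815 / 0.936750 = -2.534

-2.534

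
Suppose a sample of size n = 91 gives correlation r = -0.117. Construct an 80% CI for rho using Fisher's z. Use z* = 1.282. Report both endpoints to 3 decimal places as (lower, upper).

(-0.249, 0.019)

Fisher z: z_r = atanh(r) = ½·ln((1+(-0.117))/(1−(-0.117))) = -0.117538
SE(z) = 1/√(n−3) = 1/√88 = 0.106600
80% ⇒ z* = 1.282; margin = 1.282·0.106600 = 0.136661
CI on z-scale: (-0.254199, 0.019123)
Back-transform: tanh(-0.254199) = -0.248862, tanh(0.019123) = 0.019121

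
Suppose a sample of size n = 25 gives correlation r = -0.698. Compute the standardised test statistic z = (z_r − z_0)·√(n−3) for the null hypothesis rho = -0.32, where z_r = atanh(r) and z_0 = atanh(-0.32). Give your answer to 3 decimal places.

-2.494

Fisher z: atanh(-0.698) = -0.863390, atanh(-0.32) = -0.331647
z = (z_r − z_0)·√(n−3) = (-0.863390 − (-0.331647))·√22 = -0.531743 · 4.690416 = -2.494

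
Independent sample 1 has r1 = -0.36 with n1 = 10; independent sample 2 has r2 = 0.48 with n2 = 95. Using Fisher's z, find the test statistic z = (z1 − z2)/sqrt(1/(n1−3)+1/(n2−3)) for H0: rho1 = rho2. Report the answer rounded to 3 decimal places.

Fisher z-transforms: z1 = atanh(-0.36) = -0.376886, z2 = atanh(0.48) = 0.522984; difference d = -0.899870
Var(d) = 1/7 + 1/92 = 0.1428571 + 0.0108696 = 0.1537267
z = d/√Var(d) = -0.899870 / √0.1537267 = -0.899870 / 0.392080 = -2.295

-2.295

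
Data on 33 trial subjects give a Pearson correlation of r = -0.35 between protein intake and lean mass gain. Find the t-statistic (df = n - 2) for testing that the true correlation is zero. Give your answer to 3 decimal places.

-2.080

t = r·√(n−2) / √(1−r²) with r = -0.35, n = 33
  = -0.35·√31 / √(1 − 0.1225)
  = -0.35·5.567764 / 0.936750
  = -1.948717 / 0.936750 = -2.080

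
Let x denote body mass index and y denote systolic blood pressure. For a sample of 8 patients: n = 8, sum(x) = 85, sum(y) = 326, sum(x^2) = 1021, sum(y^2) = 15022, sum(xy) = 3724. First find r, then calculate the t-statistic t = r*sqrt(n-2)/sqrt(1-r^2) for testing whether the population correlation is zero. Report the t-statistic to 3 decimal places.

S_xy = nΣxy − ΣxΣy = 8·3724 − 85·326 = 29792 − 27710 = 2082
S_xx = nΣx² − (Σx)² = 8·1021 − 85² = 8168 − 7225 = 943
S_yy = nΣy² − (Σy)² = 8·15022 − 326² = 120176 − 106276 = 13900
r = S_xy / √(S_xx·S_yy) = 2082 / √(943·13900) = 2082 / √13107700 = 2082 / 3620.4558 = 0.5751
t = r·√(n−2)/√(1−r²) = 0.5751·√6 / √(1−0.330740) = 1.408702 / 0.818083 = 1.722

1.722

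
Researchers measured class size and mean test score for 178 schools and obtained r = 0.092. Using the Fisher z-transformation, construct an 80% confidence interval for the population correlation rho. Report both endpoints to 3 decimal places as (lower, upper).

Fisher z: z_r = atanh(r) = ½·ln((1+0.092)/(1−0.092)) = 0.092261
SE(z) = 1/√(n−3) = 1/√175 = 0.075593
80% ⇒ z* = 1.282; margin = 1.282·0.075593 = 0.096910
CI on z-scale: (-0.004649, 0.189171)
Back-transform: tanh(-0.004649) = -0.004649, tanh(0.189171) = 0.186946

(-0.005, 0.187)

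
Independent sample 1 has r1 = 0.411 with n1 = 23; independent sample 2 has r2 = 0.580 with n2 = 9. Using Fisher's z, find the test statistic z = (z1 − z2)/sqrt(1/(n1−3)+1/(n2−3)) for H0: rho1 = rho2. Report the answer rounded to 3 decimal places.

Fisher z-transforms: z1 = atanh(0.411) = 0.436814, z2 = atanh(0.580) = 0.662463; difference d = -0.225649
Var(d) = 1/20 + 1/6 = 0.0500000 + 0.1666667 = 0.2166667
z = d/√Var(d) = -0.225649 / √0.2166667 = -0.225649 / 0.465475 = -0.485

-0.485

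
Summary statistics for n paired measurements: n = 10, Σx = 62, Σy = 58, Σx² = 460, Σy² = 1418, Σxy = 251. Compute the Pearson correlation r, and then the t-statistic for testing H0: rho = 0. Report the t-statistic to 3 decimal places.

Numerator: nΣxy − (Σx)(Σy) = 10·251 − (62)(58) = -1086
Denominator: √[(nΣx²−(Σx)²)(nΣy²−(Σy)²)]
  nΣx²−(Σx)² = 10·460 − 3844 = 756;  nΣy²−(Σy)² = 10·1418 − 3364 = 10816
  √(756·10816) = √8176896 = 2859.5272
r = -1086 / 2859.5272 = -0.3798
t = r·√(n−2)/√(1−r²) = -0.3798·√8 / √(1−0.144248) = -1.074237 / 0.925069 = -1.161

-1.161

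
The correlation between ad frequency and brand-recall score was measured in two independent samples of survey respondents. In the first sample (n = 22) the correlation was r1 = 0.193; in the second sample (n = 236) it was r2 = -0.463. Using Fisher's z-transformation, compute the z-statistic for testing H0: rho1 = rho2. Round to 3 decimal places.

2.920

Fisher z-transforms: z1 = atanh(0.193) = 0.195451, z2 = atanh(-0.463) = -0.501123; difference d = 0.696574
Var(d) = 1/19 + 1/233 = 0.0526316 + 0.0042918 = 0.0569234
z = d/√Var(d) = 0.696574 / √0.0569234 = 0.696574 / 0.238586 = 2.920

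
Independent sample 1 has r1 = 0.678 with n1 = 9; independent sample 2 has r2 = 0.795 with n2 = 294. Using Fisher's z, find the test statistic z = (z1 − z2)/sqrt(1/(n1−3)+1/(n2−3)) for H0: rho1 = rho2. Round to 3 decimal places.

Fisher z-transforms: z1 = atanh(0.678) = 0.825403, z2 = atanh(0.795) = 1.084875; difference d = -0.259472
Var(d) = 1/6 + 1/291 = 0.1666667 + 0.0034364 = 0.1701031
z = d/√Var(d) = -0.259472 / √0.1701031 = -0.259472 / 0.412436 = -0.629

-0.629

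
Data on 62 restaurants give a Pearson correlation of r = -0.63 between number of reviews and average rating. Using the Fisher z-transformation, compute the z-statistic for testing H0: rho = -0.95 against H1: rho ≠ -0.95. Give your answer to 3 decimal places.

Fisher z: atanh(-0.63) = -0.741416, atanh(-0.95) = -1.831781
z = (z_r − z_0)·√(n−3) = (-0.741416 − (-1.831781))·√59 = 1.090365 · 7.681146 = 8.375

8.375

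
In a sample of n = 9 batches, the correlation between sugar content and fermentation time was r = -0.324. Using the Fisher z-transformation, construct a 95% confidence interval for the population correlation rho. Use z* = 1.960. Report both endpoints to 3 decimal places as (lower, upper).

z_r = atanh(-0.324) = -0.336110;  SE = 1/√(n−3) = 1/√6 = 0.408248
z-limits: -0.336110 ± 1.960·0.408248 = -0.336110 ± 0.800166 = [-1.136276, 0.464056]
ρ-limits: (tanh -1.136276, tanh 0.464056) = (-0.813, 0.433)

(-0.813, 0.433)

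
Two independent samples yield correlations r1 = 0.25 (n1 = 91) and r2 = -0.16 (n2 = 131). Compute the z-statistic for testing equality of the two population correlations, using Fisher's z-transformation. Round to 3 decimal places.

Fisher z-transforms: z1 = atanh(0.25) = 0.255413, z2 = atanh(-0.16) = -0.161387; difference d = 0.416800
Var(d) = 1/88 + 1/128 = 0.0113636 + 0.0078125 = 0.0191761
z = d/√Var(d) = 0.416800 / √0.0191761 = 0.416800 / 0.138478 = 3.010

3.010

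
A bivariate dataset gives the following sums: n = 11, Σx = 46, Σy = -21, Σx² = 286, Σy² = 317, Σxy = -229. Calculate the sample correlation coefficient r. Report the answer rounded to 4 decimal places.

S_xy = nΣxy − ΣxΣy = 11·(-229) − 46·(-21) = -2519 − (-966) = -1553
S_xx = nΣx² − (Σx)² = 11·286 − 46² = 3146 − 2116 = 1030
S_yy = nΣy² − (Σy)² = 11·317 − (-21)² = 3487 − 441 = 3046
r = S_xy / √(S_xx·S_yy) = -1553 / √(1030·3046) = -1553 / √3137380 = -1553 / 1771.2651 = -0.8768

-0.8768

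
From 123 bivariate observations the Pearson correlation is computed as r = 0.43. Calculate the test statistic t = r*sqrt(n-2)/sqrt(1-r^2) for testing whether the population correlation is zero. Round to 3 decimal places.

5.239

1 − r² = 1 − 0.1849 = 0.8151;  √(1−r²) = 0.902829
√(n−2) = √121 = 11.000000
t = r·√(n−2)/√(1−r²) = 0.43 · 11.000000 / 0.902829 = 5.239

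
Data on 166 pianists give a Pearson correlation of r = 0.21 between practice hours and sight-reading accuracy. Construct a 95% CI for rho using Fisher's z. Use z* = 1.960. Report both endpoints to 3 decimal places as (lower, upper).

z_r = atanh(0.21) = 0.213171;  SE = 1/√(n−3) = 1/√163 = 0.078326
z-limits: 0.213171 ± 1.960·0.078326 = 0.213171 ± 0.153519 = [0.059652, 0.366690]
ρ-limits: (tanh 0.059652, tanh 0.366690) = (0.060, 0.351)

(0.060, 0.351)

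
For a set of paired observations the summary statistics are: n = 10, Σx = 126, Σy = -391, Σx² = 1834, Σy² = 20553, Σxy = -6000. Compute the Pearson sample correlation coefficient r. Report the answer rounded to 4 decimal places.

Numerator: nΣxy − (Σx)(Σy) = 10·(-6000) − (126)(-391) = -10734
Denominator: √[(nΣx²−(Σx)²)(nΣy²−(Σy)²)]
  nΣx²−(Σx)² = 10·1834 − 15876 = 2464;  nΣy²−(Σy)² = 10·20553 − 152881 = 52649
  √(2464·52649) = √129727136 = 11389.7821
r = -10734 / 11389.7821 = -0.9424

-0.9424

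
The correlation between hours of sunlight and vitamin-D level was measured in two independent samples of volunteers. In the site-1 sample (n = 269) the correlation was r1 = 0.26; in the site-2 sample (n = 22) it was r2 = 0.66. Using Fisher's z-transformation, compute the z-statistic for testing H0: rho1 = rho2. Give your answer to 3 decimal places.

-2.218

z1 = atanh(0.26) = 0.266108,  z2 = atanh(0.66) = 0.792814
SE = √(1/(n1−3) + 1/(n2−3)) = √(1/266 + 1/19) = √(0.0037594 + 0.0526316) = √0.0563910 = 0.237468
z = (z1 − z2)/SE = (0.266108 − 0.792814) / 0.237468 = -0.526706 / 0.237468 = -2.218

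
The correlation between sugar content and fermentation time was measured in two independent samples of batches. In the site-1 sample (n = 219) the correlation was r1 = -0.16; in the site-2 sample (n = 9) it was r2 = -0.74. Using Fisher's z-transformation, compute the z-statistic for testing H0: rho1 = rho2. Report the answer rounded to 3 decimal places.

1.907

z1 = atanh(-0.16) = -0.161387,  z2 = atanh(-0.74) = -0.950479
SE = √(1/(n1−3) + 1/(n2−3)) = √(1/216 + 1/6) = √(0.0046296 + 0.1666667) = √0.1712963 = 0.413880
z = (z1 − z2)/SE = (-0.161387 − (-0.950479)) / 0.413880 = 0.789092 / 0.413880 = 1.907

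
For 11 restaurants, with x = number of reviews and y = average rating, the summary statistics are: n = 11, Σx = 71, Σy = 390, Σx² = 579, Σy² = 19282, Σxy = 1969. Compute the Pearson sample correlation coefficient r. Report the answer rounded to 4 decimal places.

-0.6756

S_xy = nΣxy − ΣxΣy = 11·1969 − 71·390 = 21659 − 27690 = -6031
S_xx = nΣx² − (Σx)² = 11·579 − 71² = 6369 − 5041 = 1328
S_yy = nΣy² − (Σy)² = 11·19282 − 390² = 212102 − 152100 = 60002
r = S_xy / √(S_xx·S_yy) = -6031 / √(1328·60002) = -6031 / √79682656 = -6031 / 8926.5142 = -0.6756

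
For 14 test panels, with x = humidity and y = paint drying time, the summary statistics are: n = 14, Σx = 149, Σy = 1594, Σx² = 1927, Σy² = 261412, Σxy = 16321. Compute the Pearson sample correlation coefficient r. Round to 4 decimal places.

-0.1233

Numerator: nΣxy − (Σx)(Σy) = 14·16321 − (149)(1594) = -9012
Denominator: √[(nΣx²−(Σx)²)(nΣy²−(Σy)²)]
  nΣx²−(Σx)² = 14·1927 − 22201 = 4777;  nΣy²−(Σy)² = 14·261412 − 2540836 = 1118932
  √(4777·1118932) = √5345138164 = 73110.4518
r = -9012 / 73110.4518 = -0.1233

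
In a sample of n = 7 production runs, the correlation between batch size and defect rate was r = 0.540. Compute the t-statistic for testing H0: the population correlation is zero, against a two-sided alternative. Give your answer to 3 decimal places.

t = r·√(n−2) / √(1−r²) with r = 0.540, n = 7
  = 0.540·√5 / √(1 − 0.291600)
  = 0.540·2.236068 / 0.841665
  = 1.207477 / 0.841665 = 1.435

1.435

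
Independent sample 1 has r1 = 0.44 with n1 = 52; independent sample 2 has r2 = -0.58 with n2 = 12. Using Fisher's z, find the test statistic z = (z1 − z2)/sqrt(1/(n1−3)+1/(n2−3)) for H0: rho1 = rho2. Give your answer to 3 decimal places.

Fisher z-transforms: z1 = atanh(0.44) = 0.472231, z2 = atanh(-0.58) = -0.662463; difference d = 1.134694
Var(d) = 1/49 + 1/9 = 0.0204082 + 0.1111111 = 0.1315193
z = d/√Var(d) = 1.134694 / √0.1315193 = 1.134694 / 0.362656 = 3.129

3.129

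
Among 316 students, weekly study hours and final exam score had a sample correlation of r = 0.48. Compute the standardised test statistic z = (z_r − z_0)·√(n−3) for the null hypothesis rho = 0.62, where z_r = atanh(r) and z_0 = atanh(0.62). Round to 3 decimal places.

Fisher z: atanh(0.48) = 0.522984, atanh(0.62) = 0.725005
z = (z_r − z_0)·√(n−3) = (0.522984 − 0.725005)·√313 = -0.202021 · 17.691806 = -3.574

-3.574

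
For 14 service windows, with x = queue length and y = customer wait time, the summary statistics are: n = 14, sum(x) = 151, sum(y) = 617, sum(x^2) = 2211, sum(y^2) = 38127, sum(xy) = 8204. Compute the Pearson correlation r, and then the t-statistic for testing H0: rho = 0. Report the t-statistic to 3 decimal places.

Numerator: nΣxy − (Σx)(Σy) = 14·8204 − (151)(617) = 21689
Denominator: √[(nΣx²−(Σx)²)(nΣy²−(Σy)²)]
  nΣx²−(Σx)² = 14·2211 − 22801 = 8153;  nΣy²−(Σy)² = 14·38127 − 380689 = 153089
  √(8153·153089) = √1248134617 = 35328.9487
r = 21689 / 35328.9487 = 0.6139
t = r·√(n−2)/√(1−r²) = 0.6139·√12 / √(1−0.376873) = 2.126612 / 0.789384 = 2.694

2.694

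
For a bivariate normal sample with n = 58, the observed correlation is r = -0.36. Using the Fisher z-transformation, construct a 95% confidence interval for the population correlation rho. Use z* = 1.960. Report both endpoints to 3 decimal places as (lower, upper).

(-0.566, -0.112)

Fisher z: z_r = atanh(r) = ½·ln((1+(-0.36))/(1−(-0.36))) = -0.376886
SE(z) = 1/√(n−3) = 1/√55 = 0.134840
95% ⇒ z* = 1.960; margin = 1.960·0.134840 = 0.264286
CI on z-scale: (-0.641172, -0.112600)
Back-transform: tanh(-0.641172) = -0.565697, tanh(-0.112600) = -0.112127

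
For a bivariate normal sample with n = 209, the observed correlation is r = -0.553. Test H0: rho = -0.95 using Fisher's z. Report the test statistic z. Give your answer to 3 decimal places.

17.354

z_r = atanh(-0.553) = -0.622693,  z_0 = atanh(-0.95) = -1.831781
SE = 1/√(n−3) = 1/√206 = 0.069673
z = (z_r − z_0)/SE = (-0.622693 − (-1.831781)) / 0.069673 = 1.209088 / 0.069673 = 17.354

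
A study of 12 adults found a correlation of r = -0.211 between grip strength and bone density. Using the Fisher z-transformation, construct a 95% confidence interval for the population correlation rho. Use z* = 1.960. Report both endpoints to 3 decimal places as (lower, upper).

(-0.700, 0.413)

z_r = atanh(-0.211) = -0.214218;  SE = 1/√(n−3) = 1/√9 = 0.333333
z-limits: -0.214218 ± 1.960·0.333333 = -0.214218 ± 0.653333 = [-0.867551, 0.439115]
ρ-limits: (tanh -0.867551, tanh 0.439115) = (-0.700, 0.413)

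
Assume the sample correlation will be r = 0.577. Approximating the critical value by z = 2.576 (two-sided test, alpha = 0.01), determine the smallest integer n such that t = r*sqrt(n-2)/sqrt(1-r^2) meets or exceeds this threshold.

Need r·√(n−2)/√(1−r²) ≥ 2.576
√(n−2) ≥ 2.576·√(1−0.332929) / 0.577 = 2.576·0.816744 / 0.577 = 3.6463
n−2 ≥ 13.2955  ⇒  n ≥ 15.2955
Smallest integer n = 16

16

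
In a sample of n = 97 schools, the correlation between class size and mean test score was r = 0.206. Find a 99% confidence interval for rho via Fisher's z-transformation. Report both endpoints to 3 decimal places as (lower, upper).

Fisher z: z_r = atanh(r) = ½·ln((1+0.206)/(1−0.206)) = 0.208990
SE(z) = 1/√(n−3) = 1/√94 = 0.103142
99% ⇒ z* = 2.576; margin = 2.576·0.103142 = 0.265694
CI on z-scale: (-0.056704, 0.474684)
Back-transform: tanh(-0.056704) = -0.056643, tanh(0.474684) = 0.441976

(-0.057, 0.442)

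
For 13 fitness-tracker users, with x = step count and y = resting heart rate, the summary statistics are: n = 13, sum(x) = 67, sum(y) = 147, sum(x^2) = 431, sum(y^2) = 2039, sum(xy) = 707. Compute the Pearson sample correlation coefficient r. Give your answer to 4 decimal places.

-0.2817

Numerator: nΣxy − (Σx)(Σy) = 13·707 − (67)(147) = -658
Denominator: √[(nΣx²−(Σx)²)(nΣy²−(Σy)²)]
  nΣx²−(Σx)² = 13·431 − 4489 = 1114;  nΣy²−(Σy)² = 13·2039 − 21609 = 4898
  √(1114·4898) = √5456372 = 2335.8878
r = -658 / 2335.8878 = -0.2817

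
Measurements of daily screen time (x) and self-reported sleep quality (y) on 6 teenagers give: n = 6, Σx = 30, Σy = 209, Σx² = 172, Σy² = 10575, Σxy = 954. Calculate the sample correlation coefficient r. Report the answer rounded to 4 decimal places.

Numerator: nΣxy − (Σx)(Σy) = 6·954 − (30)(209) = -546
Denominator: √[(nΣx²−(Σx)²)(nΣy²−(Σy)²)]
  nΣx²−(Σx)² = 6·172 − 900 = 132;  nΣy²−(Σy)² = 6·10575 − 43681 = 19769
  √(132·19769) = √2609508 = 1615.3972
r = -546 / 1615.3972 = -0.3380

-0.3380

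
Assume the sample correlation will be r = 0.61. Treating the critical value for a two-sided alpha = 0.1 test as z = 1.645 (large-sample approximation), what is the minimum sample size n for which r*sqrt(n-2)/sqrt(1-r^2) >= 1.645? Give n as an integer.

7

r√(n−2)/√(1−r²) ≥ 1.645  ⇔  n−2 ≥ (1.645)²·(1−r²)/r²
(1−r²)/r² = (1−0.3721)/0.3721 = 1.6874
n ≥ 2 + 2.706025·1.6874 = 2 + 4.5661 = 6.5661
⌈6.5661⌉ = 7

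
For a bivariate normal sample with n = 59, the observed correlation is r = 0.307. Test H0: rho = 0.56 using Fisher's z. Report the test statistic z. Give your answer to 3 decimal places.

Fisher z: atanh(0.307) = 0.317230, atanh(0.56) = 0.632833
z = (z_r − z_0)·√(n−3) = (0.317230 − 0.632833)·√56 = -0.315603 · 7.483315 = -2.362

-2.362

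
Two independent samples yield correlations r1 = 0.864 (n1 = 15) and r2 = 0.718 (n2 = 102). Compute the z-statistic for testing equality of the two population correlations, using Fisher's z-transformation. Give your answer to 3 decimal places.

Fisher z-transforms: z1 = atanh(0.864) = 1.308913, z2 = atanh(0.718) = 0.903505; difference d = 0.405408
Var(d) = 1/12 + 1/99 = 0.0833333 + 0.0101010 = 0.0934343
z = d/√Var(d) = 0.405408 / √0.0934343 = 0.405408 / 0.305670 = 1.326

1.326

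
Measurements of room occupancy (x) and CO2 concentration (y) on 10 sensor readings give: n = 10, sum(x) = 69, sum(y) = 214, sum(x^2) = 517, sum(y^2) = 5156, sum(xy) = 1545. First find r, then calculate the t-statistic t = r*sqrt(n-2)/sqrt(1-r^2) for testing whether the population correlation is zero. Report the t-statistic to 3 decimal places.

1.407

Numerator: nΣxy − (Σx)(Σy) = 10·1545 − (69)(214) = 684
Denominator: √[(nΣx²−(Σx)²)(nΣy²−(Σy)²)]
  nΣx²−(Σx)² = 10·517 − 4761 = 409;  nΣy²−(Σy)² = 10·5156 − 45796 = 5764
  √(409·5764) = √2357476 = 1535.4074
r = 684 / 1535.4074 = 0.4455
t = r·√(n−2)/√(1−r²) = 0.4455·√8 / √(1−0.198470) = 1.260064 / 0.895282 = 1.407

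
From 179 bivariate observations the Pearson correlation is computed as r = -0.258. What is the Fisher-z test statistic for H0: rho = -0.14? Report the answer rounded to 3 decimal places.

z_r = atanh(-0.258) = -0.263965,  z_0 = atanh(-0.14) = -0.140926
SE = 1/√(n−3) = 1/√176 = 0.075378
z = (z_r − z_0)/SE = (-0.263965 − (-0.140926)) / 0.075378 = -0.123039 / 0.075378 = -1.632

-1.632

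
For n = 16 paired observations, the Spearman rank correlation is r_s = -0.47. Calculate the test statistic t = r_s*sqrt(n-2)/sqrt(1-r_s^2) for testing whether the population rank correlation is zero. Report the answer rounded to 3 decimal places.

t = r_s·√(n−2) / √(1−r_s²) with r_s = -0.47, n = 16
  = -0.47·√14 / √(1 − 0.2209)
  = -0.47·3.741657 / 0.882666
  = -1.758579 / 0.882666 = -1.992

-1.992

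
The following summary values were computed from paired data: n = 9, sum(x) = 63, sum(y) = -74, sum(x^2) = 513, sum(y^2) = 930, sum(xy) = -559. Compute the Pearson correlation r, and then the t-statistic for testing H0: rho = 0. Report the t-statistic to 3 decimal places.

S_xy = nΣxy − ΣxΣy = 9·(-559) − 63·(-74) = -5031 − (-4662) = -369
S_xx = nΣx² − (Σx)² = 9·513 − 63² = 4617 − 3969 = 648
S_yy = nΣy² − (Σy)² = 9·930 − (-74)² = 8370 − 5476 = 2894
r = S_xy / √(S_xx·S_yy) = -369 / √(648·2894) = -369 / √1875312 = -369 / 1369.4203 = -0.2695
t = r·√(n−2)/√(1−r²) = -0.2695·√7 / √(1−0.072630) = -0.713030 / 0.963001 = -0.740

-0.740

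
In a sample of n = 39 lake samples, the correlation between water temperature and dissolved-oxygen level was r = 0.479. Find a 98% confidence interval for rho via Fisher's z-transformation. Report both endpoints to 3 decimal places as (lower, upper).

z_r = atanh(0.479) = 0.521686;  SE = 1/√(n−3) = 1/√36 = 0.166667
z-limits: 0.521686 ± 2.326·0.166667 = 0.521686 ± 0.387667 = [0.134019, 0.909353]
ρ-limits: (tanh 0.134019, tanh 0.909353) = (0.133, 0.721)

(0.133, 0.721)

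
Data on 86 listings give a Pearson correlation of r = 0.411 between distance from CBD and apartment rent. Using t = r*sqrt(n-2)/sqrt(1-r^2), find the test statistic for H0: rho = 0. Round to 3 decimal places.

4.132

1 − r² = 1 − 0.168921 = 0.831079;  √(1−r²) = 0.911635
√(n−2) = √84 = 9.165151
t = r·√(n−2)/√(1−r²) = 0.411 · 9.165151 / 0.911635 = 4.132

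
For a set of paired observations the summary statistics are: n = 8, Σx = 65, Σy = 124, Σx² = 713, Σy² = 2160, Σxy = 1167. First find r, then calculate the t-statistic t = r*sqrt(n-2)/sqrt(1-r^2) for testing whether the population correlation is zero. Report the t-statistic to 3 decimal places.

2.868

S_xy = nΣxy − ΣxΣy = 8·1167 − 65·124 = 9336 − 8060 = 1276
S_xx = nΣx² − (Σx)² = 8·713 − 65² = 5704 − 4225 = 1479
S_yy = nΣy² − (Σy)² = 8·2160 − 124² = 17280 − 15376 = 1904
r = S_xy / √(S_xx·S_yy) = 1276 / √(1479·1904) = 1276 / √2816016 = 1276 / 1678.0989 = 0.7604
t = r·√(n−2)/√(1−r²) = 0.7604·√6 / √(1−0.578208) = 1.862592 / 0.649455 = 2.868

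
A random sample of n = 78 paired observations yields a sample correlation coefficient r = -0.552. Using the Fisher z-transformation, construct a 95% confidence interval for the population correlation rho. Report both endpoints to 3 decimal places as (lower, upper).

(-0.690, -0.376)

z_r = atanh(-0.552) = -0.621253;  SE = 1/√(n−3) = 1/√75 = 0.115470
z-limits: -0.621253 ± 1.960·0.115470 = -0.621253 ± 0.226321 = [-0.847574, -0.394932]
ρ-limits: (tanh -0.847574, tanh -0.394932) = (-0.690, -0.376)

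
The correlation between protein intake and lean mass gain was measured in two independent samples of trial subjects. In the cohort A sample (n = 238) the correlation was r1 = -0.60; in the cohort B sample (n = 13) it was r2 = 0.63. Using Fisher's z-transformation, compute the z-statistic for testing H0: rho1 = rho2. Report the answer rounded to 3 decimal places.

Fisher z-transforms: z1 = atanh(-0.60) = -0.693147, z2 = atanh(0.63) = 0.741416; difference d = -1.434563
Var(d) = 1/235 + 1/10 = 0.0042553 + 0.1000000 = 0.1042553
z = d/√Var(d) = -1.434563 / √0.1042553 = -1.434563 / 0.322886 = -4.443

-4.443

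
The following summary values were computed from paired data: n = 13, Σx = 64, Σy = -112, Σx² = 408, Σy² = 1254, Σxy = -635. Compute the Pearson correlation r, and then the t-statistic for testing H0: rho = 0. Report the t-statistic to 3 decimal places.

S_xy = nΣxy − ΣxΣy = 13·(-635) − 64·(-112) = -8255 − (-7168) = -1087
S_xx = nΣx² − (Σx)² = 13·408 − 64² = 5304 − 4096 = 1208
S_yy = nΣy² − (Σy)² = 13·1254 − (-112)² = 16302 − 12544 = 3758
r = S_xy / √(S_xx·S_yy) = -1087 / √(1208·3758) = -1087 / √4539664 = -1087 / 2130.6487 = -0.5102
t = r·√(n−2)/√(1−r²) = -0.5102·√11 / √(1−0.260304) = -1.692142 / 0.860056 = -1.967

-1.967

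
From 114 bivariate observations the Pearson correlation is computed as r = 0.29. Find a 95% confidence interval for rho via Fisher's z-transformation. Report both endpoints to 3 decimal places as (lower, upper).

z_r = atanh(0.29) = 0.298566;  SE = 1/√(n−3) = 1/√111 = 0.094916
z-limits: 0.298566 ± 1.960·0.094916 = 0.298566 ± 0.186035 = [0.112531, 0.484601]
ρ-limits: (tanh 0.112531, tanh 0.484601) = (0.112, 0.450)

(0.112, 0.450)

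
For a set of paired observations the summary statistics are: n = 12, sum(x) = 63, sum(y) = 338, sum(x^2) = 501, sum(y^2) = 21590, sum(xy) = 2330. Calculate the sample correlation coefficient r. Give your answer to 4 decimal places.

0.3875

Numerator: nΣxy − (Σx)(Σy) = 12·2330 − (63)(338) = 6666
Denominator: √[(nΣx²−(Σx)²)(nΣy²−(Σy)²)]
  nΣx²−(Σx)² = 12·501 − 3969 = 2043;  nΣy²−(Σy)² = 12·21590 − 114244 = 144836
  √(2043·144836) = √295899948 = 17201.7426
r = 6666 / 17201.7426 = 0.3875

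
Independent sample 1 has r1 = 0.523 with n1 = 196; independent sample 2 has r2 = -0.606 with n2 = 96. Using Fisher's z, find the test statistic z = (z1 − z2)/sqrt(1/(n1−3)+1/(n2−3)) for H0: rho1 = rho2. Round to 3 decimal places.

z1 = atanh(0.523) = 0.580460,  z2 = atanh(-0.606) = -0.702575
SE = √(1/(n1−3) + 1/(n2−3)) = √(1/193 + 1/93) = √(0.0051813 + 0.0107527) = √0.0159340 = 0.126230
z = (z1 − z2)/SE = (0.580460 − (-0.702575)) / 0.126230 = 1.283035 / 0.126230 = 10.164

10.164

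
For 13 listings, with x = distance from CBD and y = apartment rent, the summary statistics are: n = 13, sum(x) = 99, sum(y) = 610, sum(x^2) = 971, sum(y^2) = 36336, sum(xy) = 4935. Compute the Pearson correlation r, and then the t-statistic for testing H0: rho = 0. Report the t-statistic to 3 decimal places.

0.762

S_xy = nΣxy − ΣxΣy = 13·4935 − 99·610 = 64155 − 60390 = 3765
S_xx = nΣx² − (Σx)² = 13·971 − 99² = 12623 − 9801 = 2822
S_yy = nΣy² − (Σy)² = 13·36336 − 610² = 472368 − 372100 = 100268
r = S_xy / √(S_xx·S_yy) = 3765 / √(2822·100268) = 3765 / √282956296 = 3765 / 16821.3048 = 0.2238
t = r·√(n−2)/√(1−r²) = 0.2238·√11 / √(1−0.050086) = 0.742261 / 0.974635 = 0.762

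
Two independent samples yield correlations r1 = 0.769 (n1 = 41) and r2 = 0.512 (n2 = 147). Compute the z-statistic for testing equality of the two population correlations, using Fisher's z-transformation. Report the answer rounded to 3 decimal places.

2.481

z1 = atanh(0.769) = 1.017876,  z2 = atanh(0.512) = 0.565437
SE = √(1/(n1−3) + 1/(n2−3)) = √(1/38 + 1/144) = √(0.0263158 + 0.0069444) = √0.0332602 = 0.182374
z = (z1 − z2)/SE = (1.017876 − 0.565437) / 0.182374 = 0.452439 / 0.182374 = 2.481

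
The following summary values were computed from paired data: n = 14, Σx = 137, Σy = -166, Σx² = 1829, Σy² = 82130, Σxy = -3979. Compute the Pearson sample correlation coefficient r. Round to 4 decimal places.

-0.3763

Numerator: nΣxy − (Σx)(Σy) = 14·(-3979) − (137)(-166) = -32964
Denominator: √[(nΣx²−(Σx)²)(nΣy²−(Σy)²)]
  nΣx²−(Σx)² = 14·1829 − 18769 = 6837;  nΣy²−(Σy)² = 14·82130 − 27556 = 1122264
  √(6837·1122264) = √7672918968 = 87595.1995
r = -32964 / 87595.1995 = -0.3763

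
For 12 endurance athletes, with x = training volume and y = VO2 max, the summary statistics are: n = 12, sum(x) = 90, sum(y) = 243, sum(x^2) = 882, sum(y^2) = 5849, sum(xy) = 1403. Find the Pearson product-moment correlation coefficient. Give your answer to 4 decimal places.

-0.9570

S_xy = nΣxy − ΣxΣy = 12·1403 − 90·243 = 16836 − 21870 = -5034
S_xx = nΣx² − (Σx)² = 12·882 − 90² = 10584 − 8100 = 2484
S_yy = nΣy² − (Σy)² = 12·5849 − 243² = 70188 − 59049 = 11139
r = S_xy / √(S_xx·S_yy) = -5034 / √(2484·11139) = -5034 / √27669276 = -5034 / 5260.1593 = -0.9570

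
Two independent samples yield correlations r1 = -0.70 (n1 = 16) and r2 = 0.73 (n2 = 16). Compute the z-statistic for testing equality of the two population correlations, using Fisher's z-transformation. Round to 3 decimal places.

z1 = atanh(-0.70) = -0.867301,  z2 = atanh(0.73) = 0.928727
SE = √(1/(n1−3) + 1/(n2−3)) = √(1/13 + 1/13) = √(0.0769231 + 0.0769231) = √0.1538462 = 0.392232
z = (z1 − z2)/SE = (-0.867301 − 0.928727) / 0.392232 = -1.796028 / 0.392232 = -4.579

-4.579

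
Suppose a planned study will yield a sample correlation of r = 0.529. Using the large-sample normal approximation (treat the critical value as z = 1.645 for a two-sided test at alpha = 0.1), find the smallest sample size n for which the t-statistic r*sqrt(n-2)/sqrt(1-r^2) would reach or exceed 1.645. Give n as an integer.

9

r√(n−2)/√(1−r²) ≥ 1.645  ⇔  n−2 ≥ (1.645)²·(1−r²)/r²
(1−r²)/r² = (1−0.279841)/0.279841 = 2.5735
n ≥ 2 + 2.706025·2.5735 = 2 + 6.9640 = 8.9640
⌈8.9640⌉ = 9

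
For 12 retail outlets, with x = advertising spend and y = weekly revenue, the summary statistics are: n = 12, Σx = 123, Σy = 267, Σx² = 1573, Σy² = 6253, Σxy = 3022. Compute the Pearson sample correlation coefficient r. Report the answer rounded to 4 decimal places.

0.9135

S_xy = nΣxy − ΣxΣy = 12·3022 − 123·267 = 36264 − 32841 = 3423
S_xx = nΣx² − (Σx)² = 12·1573 − 123² = 18876 − 15129 = 3747
S_yy = nΣy² − (Σy)² = 12·6253 − 267² = 75036 − 71289 = 3747
r = S_xy / √(S_xx·S_yy) = 3423 / √(3747·3747) = 3423 / √14040009 = 3423 / 3747.0000 = 0.9135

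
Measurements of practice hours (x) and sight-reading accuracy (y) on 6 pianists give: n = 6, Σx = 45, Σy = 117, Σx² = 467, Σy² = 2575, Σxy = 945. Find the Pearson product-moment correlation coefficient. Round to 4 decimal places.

0.3462

Numerator: nΣxy − (Σx)(Σy) = 6·945 − (45)(117) = 405
Denominator: √[(nΣx²−(Σx)²)(nΣy²−(Σy)²)]
  nΣx²−(Σx)² = 6·467 − 2025 = 777;  nΣy²−(Σy)² = 6·2575 − 13689 = 1761
  √(777·1761) = √1368297 = 1169.7423
r = 405 / 1169.7423 = 0.3462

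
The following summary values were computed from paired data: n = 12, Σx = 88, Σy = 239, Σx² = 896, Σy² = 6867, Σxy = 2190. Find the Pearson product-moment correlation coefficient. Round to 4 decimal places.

S_xy = nΣxy − ΣxΣy = 12·2190 − 88·239 = 26280 − 21032 = 5248
S_xx = nΣx² − (Σx)² = 12·896 − 88² = 10752 − 7744 = 3008
S_yy = nΣy² − (Σy)² = 12·6867 − 239² = 82404 − 57121 = 25283
r = S_xy / √(S_xx·S_yy) = 5248 / √(3008·25283) = 5248 / √76051264 = 5248 / 8720.7376 = 0.6018

0.6018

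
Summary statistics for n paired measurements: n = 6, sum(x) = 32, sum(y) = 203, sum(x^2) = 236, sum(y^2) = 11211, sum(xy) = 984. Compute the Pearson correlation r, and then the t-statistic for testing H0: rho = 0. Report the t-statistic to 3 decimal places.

-0.377

Numerator: nΣxy − (Σx)(Σy) = 6·984 − (32)(203) = -592
Denominator: √[(nΣx²−(Σx)²)(nΣy²−(Σy)²)]
  nΣx²−(Σx)² = 6·236 − 1024 = 392;  nΣy²−(Σy)² = 6·11211 − 41209 = 26057
  √(392·26057) = √10214344 = 3195.9887
r = -592 / 3195.9887 = -0.1852
t = r·√(n−2)/√(1−r²) = -0.1852·√4 / √(1−0.034299) = -0.370400 / 0.982701 = -0.377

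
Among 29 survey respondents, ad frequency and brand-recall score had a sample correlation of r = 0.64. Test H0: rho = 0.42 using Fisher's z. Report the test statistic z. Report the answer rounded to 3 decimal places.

z_r = atanh(0.64) = 0.758174,  z_0 = atanh(0.42) = 0.447692
SE = 1/√(n−3) = 1/√26 = 0.196116
z = (z_r − z_0)/SE = (0.758174 − 0.447692) / 0.196116 = 0.310482 / 0.196116 = 1.583

1.583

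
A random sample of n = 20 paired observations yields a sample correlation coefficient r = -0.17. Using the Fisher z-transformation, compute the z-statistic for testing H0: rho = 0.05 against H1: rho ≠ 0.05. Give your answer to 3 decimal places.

Fisher z: atanh(-0.17) = -0.171667, atanh(0.05) = 0.050042
z = (z_r − z_0)·√(n−3) = (-0.171667 − 0.050042)·√17 = -0.221709 · 4.123106 = -0.914

-0.914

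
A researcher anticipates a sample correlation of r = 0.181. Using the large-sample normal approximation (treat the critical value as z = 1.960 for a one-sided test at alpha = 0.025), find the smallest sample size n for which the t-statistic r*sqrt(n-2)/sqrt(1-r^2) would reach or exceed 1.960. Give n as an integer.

r√(n−2)/√(1−r²) ≥ 1.960  ⇔  n−2 ≥ (1.960)²·(1−r²)/r²
(1−r²)/r² = (1−0.032761)/0.032761 = 29.5241
n ≥ 2 + 3.8416·29.5241 = 2 + 113.4198 = 115.4198
⌈115.4198⌉ = 116

116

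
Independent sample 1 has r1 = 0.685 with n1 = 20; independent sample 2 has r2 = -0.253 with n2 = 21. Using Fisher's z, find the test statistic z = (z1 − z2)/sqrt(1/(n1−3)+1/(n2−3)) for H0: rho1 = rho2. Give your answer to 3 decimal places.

z1 = atanh(0.685) = 0.838474,  z2 = atanh(-0.253) = -0.258615
SE = √(1/(n1−3) + 1/(n2−3)) = √(1/17 + 1/18) = √(0.0588235 + 0.0555556) = √0.1143791 = 0.338200
z = (z1 − z2)/SE = (0.838474 − (-0.258615)) / 0.338200 = 1.097089 / 0.338200 = 3.244

3.244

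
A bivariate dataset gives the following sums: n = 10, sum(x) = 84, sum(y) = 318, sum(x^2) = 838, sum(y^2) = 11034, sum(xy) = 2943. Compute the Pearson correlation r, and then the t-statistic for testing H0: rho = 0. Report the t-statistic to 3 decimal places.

3.504

S_xy = nΣxy − ΣxΣy = 10·2943 − 84·318 = 29430 − 26712 = 2718
S_xx = nΣx² − (Σx)² = 10·838 − 84² = 8380 − 7056 = 1324
S_yy = nΣy² − (Σy)² = 10·11034 − 318² = 110340 − 101124 = 9216
r = S_xy / √(S_xx·S_yy) = 2718 / √(1324·9216) = 2718 / √12201984 = 2718 / 3493.1338 = 0.7781
t = r·√(n−2)/√(1−r²) = 0.7781·√8 / √(1−0.605440) = 2.200799 / 0.628140 = 3.504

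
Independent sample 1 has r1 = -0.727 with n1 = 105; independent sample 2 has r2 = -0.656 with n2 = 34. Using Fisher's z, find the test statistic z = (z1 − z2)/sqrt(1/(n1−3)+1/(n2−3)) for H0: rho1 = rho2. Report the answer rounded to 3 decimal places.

-0.666

z1 = atanh(-0.727) = -0.922335,  z2 = atanh(-0.656) = -0.785759
SE = √(1/(n1−3) + 1/(n2−3)) = √(1/102 + 1/31) = √(0.0098039 + 0.0322581) = √0.0420620 = 0.205090
z = (z1 − z2)/SE = (-0.922335 − (-0.785759)) / 0.205090 = -0.136576 / 0.205090 = -0.666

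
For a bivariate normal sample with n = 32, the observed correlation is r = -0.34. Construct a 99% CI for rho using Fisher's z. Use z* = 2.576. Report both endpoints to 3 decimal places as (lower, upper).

Fisher z: z_r = atanh(r) = ½·ln((1+(-0.34))/(1−(-0.34))) = -0.354093
SE(z) = 1/√(n−3) = 1/√29 = 0.185695
99% ⇒ z* = 2.576; margin = 2.576·0.185695 = 0.478350
CI on z-scale: (-0.832443, 0.124257)
Back-transform: tanh(-0.832443) = -0.681786, tanh(0.124257) = 0.123621

(-0.682, 0.124)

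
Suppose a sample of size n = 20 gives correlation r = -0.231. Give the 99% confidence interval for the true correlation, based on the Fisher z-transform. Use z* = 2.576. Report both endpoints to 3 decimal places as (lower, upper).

Fisher z: z_r = atanh(r) = ½·ln((1+(-0.231))/(1−(-0.231))) = -0.235246
SE(z) = 1/√(n−3) = 1/√17 = 0.242536
99% ⇒ z* = 2.576; margin = 2.576·0.242536 = 0.624773
CI on z-scale: (-0.860019, 0.389527)
Back-transform: tanh(-0.860019) = -0.696267, tanh(0.389527) = 0.370952

(-0.696, 0.371)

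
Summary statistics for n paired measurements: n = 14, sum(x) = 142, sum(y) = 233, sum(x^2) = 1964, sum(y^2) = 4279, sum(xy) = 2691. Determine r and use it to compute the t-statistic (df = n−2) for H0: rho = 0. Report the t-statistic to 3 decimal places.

3.542

Numerator: nΣxy − (Σx)(Σy) = 14·2691 − (142)(233) = 4588
Denominator: √[(nΣx²−(Σx)²)(nΣy²−(Σy)²)]
  nΣx²−(Σx)² = 14·1964 − 20164 = 7332;  nΣy²−(Σy)² = 14·4279 − 54289 = 5617
  √(7332·5617) = √41183844 = 6417.4640
r = 4588 / 6417.4640 = 0.7149
t = r·√(n−2)/√(1−r²) = 0.7149·√12 / √(1−0.511082) = 2.476486 / 0.699227 = 3.542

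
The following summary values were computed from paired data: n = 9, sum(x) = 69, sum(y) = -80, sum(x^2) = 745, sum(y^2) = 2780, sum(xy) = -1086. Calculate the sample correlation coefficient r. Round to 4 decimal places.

-0.7071

S_xy = nΣxy − ΣxΣy = 9·(-1086) − 69·(-80) = -9774 − (-5520) = -4254
S_xx = nΣx² − (Σx)² = 9·745 − 69² = 6705 − 4761 = 1944
S_yy = nΣy² − (Σy)² = 9·2780 − (-80)² = 25020 − 6400 = 18620
r = S_xy / √(S_xx·S_yy) = -4254 / √(1944·18620) = -4254 / √36197280 = -4254 / 6016.4175 = -0.7071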